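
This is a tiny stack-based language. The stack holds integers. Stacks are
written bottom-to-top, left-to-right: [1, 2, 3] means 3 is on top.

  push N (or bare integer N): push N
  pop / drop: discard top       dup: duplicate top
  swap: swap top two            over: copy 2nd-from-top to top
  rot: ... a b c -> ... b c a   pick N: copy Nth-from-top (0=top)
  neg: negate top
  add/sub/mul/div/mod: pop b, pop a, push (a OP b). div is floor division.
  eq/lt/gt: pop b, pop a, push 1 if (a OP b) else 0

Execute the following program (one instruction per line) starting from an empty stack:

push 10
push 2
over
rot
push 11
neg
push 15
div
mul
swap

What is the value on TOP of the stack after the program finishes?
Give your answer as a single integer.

Answer: 10

Derivation:
After 'push 10': [10]
After 'push 2': [10, 2]
After 'over': [10, 2, 10]
After 'rot': [2, 10, 10]
After 'push 11': [2, 10, 10, 11]
After 'neg': [2, 10, 10, -11]
After 'push 15': [2, 10, 10, -11, 15]
After 'div': [2, 10, 10, -1]
After 'mul': [2, 10, -10]
After 'swap': [2, -10, 10]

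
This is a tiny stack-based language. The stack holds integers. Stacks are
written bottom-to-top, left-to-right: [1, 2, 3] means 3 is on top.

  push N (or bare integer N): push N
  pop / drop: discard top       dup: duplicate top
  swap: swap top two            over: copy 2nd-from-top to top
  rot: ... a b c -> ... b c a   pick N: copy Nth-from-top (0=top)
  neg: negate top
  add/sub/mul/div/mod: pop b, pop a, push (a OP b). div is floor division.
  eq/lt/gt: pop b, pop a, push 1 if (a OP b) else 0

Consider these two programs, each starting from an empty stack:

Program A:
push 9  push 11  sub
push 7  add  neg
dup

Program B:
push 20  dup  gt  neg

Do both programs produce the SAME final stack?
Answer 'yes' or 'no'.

Program A trace:
  After 'push 9': [9]
  After 'push 11': [9, 11]
  After 'sub': [-2]
  After 'push 7': [-2, 7]
  After 'add': [5]
  After 'neg': [-5]
  After 'dup': [-5, -5]
Program A final stack: [-5, -5]

Program B trace:
  After 'push 20': [20]
  After 'dup': [20, 20]
  After 'gt': [0]
  After 'neg': [0]
Program B final stack: [0]
Same: no

Answer: no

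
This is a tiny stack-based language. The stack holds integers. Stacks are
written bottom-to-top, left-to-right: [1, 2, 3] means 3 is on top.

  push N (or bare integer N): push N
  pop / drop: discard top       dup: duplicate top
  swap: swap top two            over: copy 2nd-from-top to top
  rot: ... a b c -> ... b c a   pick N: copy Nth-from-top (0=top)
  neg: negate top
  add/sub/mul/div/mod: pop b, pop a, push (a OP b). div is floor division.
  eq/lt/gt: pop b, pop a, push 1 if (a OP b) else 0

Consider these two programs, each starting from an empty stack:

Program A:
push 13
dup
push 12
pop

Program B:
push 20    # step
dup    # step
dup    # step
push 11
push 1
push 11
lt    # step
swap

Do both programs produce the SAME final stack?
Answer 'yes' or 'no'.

Answer: no

Derivation:
Program A trace:
  After 'push 13': [13]
  After 'dup': [13, 13]
  After 'push 12': [13, 13, 12]
  After 'pop': [13, 13]
Program A final stack: [13, 13]

Program B trace:
  After 'push 20': [20]
  After 'dup': [20, 20]
  After 'dup': [20, 20, 20]
  After 'push 11': [20, 20, 20, 11]
  After 'push 1': [20, 20, 20, 11, 1]
  After 'push 11': [20, 20, 20, 11, 1, 11]
  After 'lt': [20, 20, 20, 11, 1]
  After 'swap': [20, 20, 20, 1, 11]
Program B final stack: [20, 20, 20, 1, 11]
Same: no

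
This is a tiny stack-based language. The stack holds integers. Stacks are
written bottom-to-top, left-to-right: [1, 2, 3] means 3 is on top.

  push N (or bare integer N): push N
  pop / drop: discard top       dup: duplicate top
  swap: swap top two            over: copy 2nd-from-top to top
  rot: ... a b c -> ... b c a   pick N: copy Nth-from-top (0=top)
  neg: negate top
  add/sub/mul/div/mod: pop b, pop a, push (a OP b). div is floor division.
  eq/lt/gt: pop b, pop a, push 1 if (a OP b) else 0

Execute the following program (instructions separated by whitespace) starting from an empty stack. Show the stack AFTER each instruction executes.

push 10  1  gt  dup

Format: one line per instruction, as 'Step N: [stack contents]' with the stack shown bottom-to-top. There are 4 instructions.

Step 1: [10]
Step 2: [10, 1]
Step 3: [1]
Step 4: [1, 1]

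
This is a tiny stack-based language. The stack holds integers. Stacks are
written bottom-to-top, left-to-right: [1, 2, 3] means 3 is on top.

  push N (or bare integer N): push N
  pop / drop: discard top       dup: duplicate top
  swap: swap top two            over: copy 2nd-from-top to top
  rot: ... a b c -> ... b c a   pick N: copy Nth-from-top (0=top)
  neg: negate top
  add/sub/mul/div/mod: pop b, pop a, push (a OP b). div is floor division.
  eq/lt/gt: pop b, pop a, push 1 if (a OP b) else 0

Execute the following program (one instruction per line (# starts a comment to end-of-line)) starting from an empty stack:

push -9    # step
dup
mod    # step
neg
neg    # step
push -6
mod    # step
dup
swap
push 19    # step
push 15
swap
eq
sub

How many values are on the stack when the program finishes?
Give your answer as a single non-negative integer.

After 'push -9': stack = [-9] (depth 1)
After 'dup': stack = [-9, -9] (depth 2)
After 'mod': stack = [0] (depth 1)
After 'neg': stack = [0] (depth 1)
After 'neg': stack = [0] (depth 1)
After 'push -6': stack = [0, -6] (depth 2)
After 'mod': stack = [0] (depth 1)
After 'dup': stack = [0, 0] (depth 2)
After 'swap': stack = [0, 0] (depth 2)
After 'push 19': stack = [0, 0, 19] (depth 3)
After 'push 15': stack = [0, 0, 19, 15] (depth 4)
After 'swap': stack = [0, 0, 15, 19] (depth 4)
After 'eq': stack = [0, 0, 0] (depth 3)
After 'sub': stack = [0, 0] (depth 2)

Answer: 2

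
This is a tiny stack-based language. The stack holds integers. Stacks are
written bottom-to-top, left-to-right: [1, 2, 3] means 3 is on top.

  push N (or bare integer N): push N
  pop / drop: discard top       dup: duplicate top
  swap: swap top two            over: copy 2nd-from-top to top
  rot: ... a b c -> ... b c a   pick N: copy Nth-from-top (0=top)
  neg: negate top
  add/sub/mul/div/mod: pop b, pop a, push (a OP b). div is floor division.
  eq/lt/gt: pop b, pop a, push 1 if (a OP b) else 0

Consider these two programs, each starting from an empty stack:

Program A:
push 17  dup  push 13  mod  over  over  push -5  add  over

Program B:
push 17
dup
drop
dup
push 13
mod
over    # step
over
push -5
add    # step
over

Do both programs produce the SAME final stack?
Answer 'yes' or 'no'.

Answer: yes

Derivation:
Program A trace:
  After 'push 17': [17]
  After 'dup': [17, 17]
  After 'push 13': [17, 17, 13]
  After 'mod': [17, 4]
  After 'over': [17, 4, 17]
  After 'over': [17, 4, 17, 4]
  After 'push -5': [17, 4, 17, 4, -5]
  After 'add': [17, 4, 17, -1]
  After 'over': [17, 4, 17, -1, 17]
Program A final stack: [17, 4, 17, -1, 17]

Program B trace:
  After 'push 17': [17]
  After 'dup': [17, 17]
  After 'drop': [17]
  After 'dup': [17, 17]
  After 'push 13': [17, 17, 13]
  After 'mod': [17, 4]
  After 'over': [17, 4, 17]
  After 'over': [17, 4, 17, 4]
  After 'push -5': [17, 4, 17, 4, -5]
  After 'add': [17, 4, 17, -1]
  After 'over': [17, 4, 17, -1, 17]
Program B final stack: [17, 4, 17, -1, 17]
Same: yes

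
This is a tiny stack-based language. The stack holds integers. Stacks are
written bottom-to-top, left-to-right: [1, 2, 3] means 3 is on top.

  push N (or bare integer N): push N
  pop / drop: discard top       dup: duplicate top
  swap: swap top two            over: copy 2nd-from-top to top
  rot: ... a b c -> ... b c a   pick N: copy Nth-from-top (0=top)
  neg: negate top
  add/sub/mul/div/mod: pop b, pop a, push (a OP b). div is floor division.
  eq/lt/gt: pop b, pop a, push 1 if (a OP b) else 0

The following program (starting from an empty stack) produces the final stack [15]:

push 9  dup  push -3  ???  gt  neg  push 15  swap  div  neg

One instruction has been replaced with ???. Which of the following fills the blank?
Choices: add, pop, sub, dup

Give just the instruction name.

Answer: add

Derivation:
Stack before ???: [9, 9, -3]
Stack after ???:  [9, 6]
Checking each choice:
  add: MATCH
  pop: division by zero
  sub: division by zero
  dup: division by zero


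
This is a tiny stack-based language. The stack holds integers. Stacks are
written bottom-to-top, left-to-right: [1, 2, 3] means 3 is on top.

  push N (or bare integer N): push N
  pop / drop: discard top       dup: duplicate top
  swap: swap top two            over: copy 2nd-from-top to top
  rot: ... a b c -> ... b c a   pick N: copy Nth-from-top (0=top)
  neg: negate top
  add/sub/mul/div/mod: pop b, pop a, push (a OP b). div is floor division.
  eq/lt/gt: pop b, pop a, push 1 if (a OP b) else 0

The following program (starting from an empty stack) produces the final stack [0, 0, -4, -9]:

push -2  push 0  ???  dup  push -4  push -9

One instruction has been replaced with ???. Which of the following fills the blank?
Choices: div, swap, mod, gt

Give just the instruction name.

Stack before ???: [-2, 0]
Stack after ???:  [0]
Checking each choice:
  div: division by zero
  swap: produces [0, -2, -2, -4, -9]
  mod: modulo by zero
  gt: MATCH


Answer: gt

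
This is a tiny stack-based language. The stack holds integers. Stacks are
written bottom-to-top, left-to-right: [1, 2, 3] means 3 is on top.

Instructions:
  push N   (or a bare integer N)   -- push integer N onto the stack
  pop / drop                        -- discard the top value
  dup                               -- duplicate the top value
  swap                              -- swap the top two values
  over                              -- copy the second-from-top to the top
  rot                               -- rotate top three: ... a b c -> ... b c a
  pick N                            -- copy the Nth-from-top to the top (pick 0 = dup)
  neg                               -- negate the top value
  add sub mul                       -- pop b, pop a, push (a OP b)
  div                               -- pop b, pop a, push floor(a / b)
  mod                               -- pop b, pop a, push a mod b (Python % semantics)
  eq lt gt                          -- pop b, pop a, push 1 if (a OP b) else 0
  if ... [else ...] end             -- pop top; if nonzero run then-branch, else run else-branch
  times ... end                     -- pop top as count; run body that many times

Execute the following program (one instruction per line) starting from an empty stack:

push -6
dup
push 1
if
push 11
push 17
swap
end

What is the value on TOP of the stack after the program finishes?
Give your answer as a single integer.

Answer: 11

Derivation:
After 'push -6': [-6]
After 'dup': [-6, -6]
After 'push 1': [-6, -6, 1]
After 'if': [-6, -6]
After 'push 11': [-6, -6, 11]
After 'push 17': [-6, -6, 11, 17]
After 'swap': [-6, -6, 17, 11]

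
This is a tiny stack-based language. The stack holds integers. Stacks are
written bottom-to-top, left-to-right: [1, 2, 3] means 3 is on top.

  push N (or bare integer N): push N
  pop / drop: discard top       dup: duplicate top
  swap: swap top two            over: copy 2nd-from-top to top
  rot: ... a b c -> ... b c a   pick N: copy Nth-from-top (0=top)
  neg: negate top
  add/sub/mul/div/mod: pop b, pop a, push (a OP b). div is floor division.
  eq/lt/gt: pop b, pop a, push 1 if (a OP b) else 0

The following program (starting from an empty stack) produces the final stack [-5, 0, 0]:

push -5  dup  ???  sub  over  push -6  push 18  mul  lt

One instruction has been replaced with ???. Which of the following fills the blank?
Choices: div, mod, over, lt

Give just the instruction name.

Stack before ???: [-5, -5]
Stack after ???:  [-5, -5, -5]
Checking each choice:
  div: stack underflow (need 2, have 1)
  mod: stack underflow (need 2, have 1)
  over: MATCH
  lt: stack underflow (need 2, have 1)


Answer: over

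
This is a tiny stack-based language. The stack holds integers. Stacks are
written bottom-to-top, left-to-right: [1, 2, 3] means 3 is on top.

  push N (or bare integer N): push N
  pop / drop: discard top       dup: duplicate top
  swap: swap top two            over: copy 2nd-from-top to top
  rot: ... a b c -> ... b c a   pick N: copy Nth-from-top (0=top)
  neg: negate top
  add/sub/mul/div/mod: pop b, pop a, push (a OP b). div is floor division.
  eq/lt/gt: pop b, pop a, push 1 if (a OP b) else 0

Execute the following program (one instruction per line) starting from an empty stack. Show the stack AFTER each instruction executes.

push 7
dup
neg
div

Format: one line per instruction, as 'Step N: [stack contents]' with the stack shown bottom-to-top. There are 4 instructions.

Step 1: [7]
Step 2: [7, 7]
Step 3: [7, -7]
Step 4: [-1]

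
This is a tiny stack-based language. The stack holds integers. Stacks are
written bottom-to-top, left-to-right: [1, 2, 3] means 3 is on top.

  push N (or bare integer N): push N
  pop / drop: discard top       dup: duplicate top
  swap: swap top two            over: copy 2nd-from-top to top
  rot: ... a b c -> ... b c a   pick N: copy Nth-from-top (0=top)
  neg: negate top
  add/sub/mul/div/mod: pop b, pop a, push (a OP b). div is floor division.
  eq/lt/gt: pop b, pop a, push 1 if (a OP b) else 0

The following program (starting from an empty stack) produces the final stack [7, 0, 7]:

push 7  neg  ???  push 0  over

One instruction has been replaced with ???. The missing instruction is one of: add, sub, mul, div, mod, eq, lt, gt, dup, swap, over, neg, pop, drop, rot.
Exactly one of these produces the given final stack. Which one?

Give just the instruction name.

Stack before ???: [-7]
Stack after ???:  [7]
The instruction that transforms [-7] -> [7] is: neg

Answer: neg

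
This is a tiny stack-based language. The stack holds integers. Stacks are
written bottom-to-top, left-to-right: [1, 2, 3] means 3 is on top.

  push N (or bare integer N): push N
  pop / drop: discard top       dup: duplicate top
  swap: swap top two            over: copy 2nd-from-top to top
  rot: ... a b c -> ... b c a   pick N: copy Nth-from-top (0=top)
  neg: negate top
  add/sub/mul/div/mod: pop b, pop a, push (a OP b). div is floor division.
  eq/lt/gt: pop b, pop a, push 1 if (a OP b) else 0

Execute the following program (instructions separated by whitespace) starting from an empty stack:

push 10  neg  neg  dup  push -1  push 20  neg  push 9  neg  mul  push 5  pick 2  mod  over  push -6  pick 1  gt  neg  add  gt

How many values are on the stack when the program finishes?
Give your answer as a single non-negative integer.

After 'push 10': stack = [10] (depth 1)
After 'neg': stack = [-10] (depth 1)
After 'neg': stack = [10] (depth 1)
After 'dup': stack = [10, 10] (depth 2)
After 'push -1': stack = [10, 10, -1] (depth 3)
After 'push 20': stack = [10, 10, -1, 20] (depth 4)
After 'neg': stack = [10, 10, -1, -20] (depth 4)
After 'push 9': stack = [10, 10, -1, -20, 9] (depth 5)
After 'neg': stack = [10, 10, -1, -20, -9] (depth 5)
After 'mul': stack = [10, 10, -1, 180] (depth 4)
After 'push 5': stack = [10, 10, -1, 180, 5] (depth 5)
After 'pick 2': stack = [10, 10, -1, 180, 5, -1] (depth 6)
After 'mod': stack = [10, 10, -1, 180, 0] (depth 5)
After 'over': stack = [10, 10, -1, 180, 0, 180] (depth 6)
After 'push -6': stack = [10, 10, -1, 180, 0, 180, -6] (depth 7)
After 'pick 1': stack = [10, 10, -1, 180, 0, 180, -6, 180] (depth 8)
After 'gt': stack = [10, 10, -1, 180, 0, 180, 0] (depth 7)
After 'neg': stack = [10, 10, -1, 180, 0, 180, 0] (depth 7)
After 'add': stack = [10, 10, -1, 180, 0, 180] (depth 6)
After 'gt': stack = [10, 10, -1, 180, 0] (depth 5)

Answer: 5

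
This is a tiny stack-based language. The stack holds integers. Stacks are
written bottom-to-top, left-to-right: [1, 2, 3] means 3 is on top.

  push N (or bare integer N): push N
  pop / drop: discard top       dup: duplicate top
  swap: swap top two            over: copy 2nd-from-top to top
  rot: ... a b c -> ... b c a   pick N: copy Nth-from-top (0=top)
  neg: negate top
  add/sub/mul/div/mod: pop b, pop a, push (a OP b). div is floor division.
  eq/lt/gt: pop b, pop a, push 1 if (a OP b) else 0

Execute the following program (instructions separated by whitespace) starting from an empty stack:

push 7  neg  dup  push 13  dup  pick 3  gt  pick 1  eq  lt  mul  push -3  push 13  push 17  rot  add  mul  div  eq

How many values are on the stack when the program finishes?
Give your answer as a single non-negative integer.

Answer: 1

Derivation:
After 'push 7': stack = [7] (depth 1)
After 'neg': stack = [-7] (depth 1)
After 'dup': stack = [-7, -7] (depth 2)
After 'push 13': stack = [-7, -7, 13] (depth 3)
After 'dup': stack = [-7, -7, 13, 13] (depth 4)
After 'pick 3': stack = [-7, -7, 13, 13, -7] (depth 5)
After 'gt': stack = [-7, -7, 13, 1] (depth 4)
After 'pick 1': stack = [-7, -7, 13, 1, 13] (depth 5)
After 'eq': stack = [-7, -7, 13, 0] (depth 4)
After 'lt': stack = [-7, -7, 0] (depth 3)
After 'mul': stack = [-7, 0] (depth 2)
After 'push -3': stack = [-7, 0, -3] (depth 3)
After 'push 13': stack = [-7, 0, -3, 13] (depth 4)
After 'push 17': stack = [-7, 0, -3, 13, 17] (depth 5)
After 'rot': stack = [-7, 0, 13, 17, -3] (depth 5)
After 'add': stack = [-7, 0, 13, 14] (depth 4)
After 'mul': stack = [-7, 0, 182] (depth 3)
After 'div': stack = [-7, 0] (depth 2)
After 'eq': stack = [0] (depth 1)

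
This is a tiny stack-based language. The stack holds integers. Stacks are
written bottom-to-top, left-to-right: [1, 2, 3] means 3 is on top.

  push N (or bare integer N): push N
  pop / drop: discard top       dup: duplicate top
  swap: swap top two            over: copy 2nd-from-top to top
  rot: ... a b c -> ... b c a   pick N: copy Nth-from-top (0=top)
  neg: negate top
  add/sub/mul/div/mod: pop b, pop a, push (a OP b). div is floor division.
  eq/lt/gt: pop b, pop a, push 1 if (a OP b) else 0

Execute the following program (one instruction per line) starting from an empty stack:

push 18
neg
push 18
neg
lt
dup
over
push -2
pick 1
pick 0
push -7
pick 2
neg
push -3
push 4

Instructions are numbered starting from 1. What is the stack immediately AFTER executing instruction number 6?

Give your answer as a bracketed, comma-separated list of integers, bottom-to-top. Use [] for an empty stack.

Step 1 ('push 18'): [18]
Step 2 ('neg'): [-18]
Step 3 ('push 18'): [-18, 18]
Step 4 ('neg'): [-18, -18]
Step 5 ('lt'): [0]
Step 6 ('dup'): [0, 0]

Answer: [0, 0]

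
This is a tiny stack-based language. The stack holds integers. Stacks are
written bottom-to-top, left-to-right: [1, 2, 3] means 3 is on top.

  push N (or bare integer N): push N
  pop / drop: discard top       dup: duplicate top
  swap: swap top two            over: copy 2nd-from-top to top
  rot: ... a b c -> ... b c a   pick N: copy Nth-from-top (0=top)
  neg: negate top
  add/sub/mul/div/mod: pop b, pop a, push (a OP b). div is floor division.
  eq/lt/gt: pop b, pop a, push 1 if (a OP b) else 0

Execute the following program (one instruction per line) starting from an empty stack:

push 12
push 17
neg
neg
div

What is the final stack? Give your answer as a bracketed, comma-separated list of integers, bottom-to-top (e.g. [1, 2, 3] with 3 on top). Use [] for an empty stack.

Answer: [0]

Derivation:
After 'push 12': [12]
After 'push 17': [12, 17]
After 'neg': [12, -17]
After 'neg': [12, 17]
After 'div': [0]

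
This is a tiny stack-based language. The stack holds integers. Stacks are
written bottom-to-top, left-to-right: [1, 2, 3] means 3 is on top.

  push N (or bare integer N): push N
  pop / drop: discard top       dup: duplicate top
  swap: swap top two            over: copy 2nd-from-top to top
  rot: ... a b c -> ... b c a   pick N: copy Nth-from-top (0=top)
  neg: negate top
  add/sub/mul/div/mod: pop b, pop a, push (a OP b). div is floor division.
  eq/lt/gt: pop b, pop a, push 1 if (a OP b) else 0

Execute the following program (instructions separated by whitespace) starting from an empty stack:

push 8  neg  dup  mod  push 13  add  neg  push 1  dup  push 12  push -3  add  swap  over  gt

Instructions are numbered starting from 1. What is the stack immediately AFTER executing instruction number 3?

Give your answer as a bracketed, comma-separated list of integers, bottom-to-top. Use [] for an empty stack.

Step 1 ('push 8'): [8]
Step 2 ('neg'): [-8]
Step 3 ('dup'): [-8, -8]

Answer: [-8, -8]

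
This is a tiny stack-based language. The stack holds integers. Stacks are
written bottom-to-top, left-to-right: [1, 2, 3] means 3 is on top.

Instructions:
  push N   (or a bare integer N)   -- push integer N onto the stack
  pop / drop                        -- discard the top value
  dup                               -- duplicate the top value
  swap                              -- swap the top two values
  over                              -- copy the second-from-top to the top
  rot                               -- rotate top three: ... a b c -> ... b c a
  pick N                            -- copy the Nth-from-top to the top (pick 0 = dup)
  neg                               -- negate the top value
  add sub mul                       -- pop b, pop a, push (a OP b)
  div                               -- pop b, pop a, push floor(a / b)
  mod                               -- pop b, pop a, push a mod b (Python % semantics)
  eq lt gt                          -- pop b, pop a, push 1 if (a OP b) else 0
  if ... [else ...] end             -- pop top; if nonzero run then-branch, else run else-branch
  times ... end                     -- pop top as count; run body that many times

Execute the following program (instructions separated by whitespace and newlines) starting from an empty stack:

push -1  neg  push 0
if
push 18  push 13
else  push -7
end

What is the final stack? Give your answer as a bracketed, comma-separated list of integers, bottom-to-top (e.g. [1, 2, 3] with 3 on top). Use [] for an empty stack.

After 'push -1': [-1]
After 'neg': [1]
After 'push 0': [1, 0]
After 'if': [1]
After 'push -7': [1, -7]

Answer: [1, -7]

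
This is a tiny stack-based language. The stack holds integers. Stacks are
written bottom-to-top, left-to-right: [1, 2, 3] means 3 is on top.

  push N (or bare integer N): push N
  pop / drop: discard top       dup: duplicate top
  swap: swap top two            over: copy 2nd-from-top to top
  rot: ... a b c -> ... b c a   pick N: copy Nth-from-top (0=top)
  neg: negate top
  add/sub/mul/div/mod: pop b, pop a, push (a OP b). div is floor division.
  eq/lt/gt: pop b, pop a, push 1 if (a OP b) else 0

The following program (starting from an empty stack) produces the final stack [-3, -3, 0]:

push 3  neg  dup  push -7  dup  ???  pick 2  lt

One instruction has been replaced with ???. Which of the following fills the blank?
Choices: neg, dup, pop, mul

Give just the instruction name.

Answer: mul

Derivation:
Stack before ???: [-3, -3, -7, -7]
Stack after ???:  [-3, -3, 49]
Checking each choice:
  neg: produces [-3, -3, -7, 0]
  dup: produces [-3, -3, -7, -7, 0]
  pop: produces [-3, -3, 1]
  mul: MATCH


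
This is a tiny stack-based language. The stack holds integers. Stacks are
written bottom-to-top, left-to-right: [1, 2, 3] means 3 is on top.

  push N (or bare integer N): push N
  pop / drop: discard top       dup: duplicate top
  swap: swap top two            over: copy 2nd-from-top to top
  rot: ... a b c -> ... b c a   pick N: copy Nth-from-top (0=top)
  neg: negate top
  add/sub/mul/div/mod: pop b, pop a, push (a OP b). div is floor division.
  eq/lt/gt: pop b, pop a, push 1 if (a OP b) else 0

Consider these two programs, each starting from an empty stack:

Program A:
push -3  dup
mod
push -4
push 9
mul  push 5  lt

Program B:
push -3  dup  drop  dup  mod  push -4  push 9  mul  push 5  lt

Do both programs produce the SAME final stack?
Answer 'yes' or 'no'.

Program A trace:
  After 'push -3': [-3]
  After 'dup': [-3, -3]
  After 'mod': [0]
  After 'push -4': [0, -4]
  After 'push 9': [0, -4, 9]
  After 'mul': [0, -36]
  After 'push 5': [0, -36, 5]
  After 'lt': [0, 1]
Program A final stack: [0, 1]

Program B trace:
  After 'push -3': [-3]
  After 'dup': [-3, -3]
  After 'drop': [-3]
  After 'dup': [-3, -3]
  After 'mod': [0]
  After 'push -4': [0, -4]
  After 'push 9': [0, -4, 9]
  After 'mul': [0, -36]
  After 'push 5': [0, -36, 5]
  After 'lt': [0, 1]
Program B final stack: [0, 1]
Same: yes

Answer: yes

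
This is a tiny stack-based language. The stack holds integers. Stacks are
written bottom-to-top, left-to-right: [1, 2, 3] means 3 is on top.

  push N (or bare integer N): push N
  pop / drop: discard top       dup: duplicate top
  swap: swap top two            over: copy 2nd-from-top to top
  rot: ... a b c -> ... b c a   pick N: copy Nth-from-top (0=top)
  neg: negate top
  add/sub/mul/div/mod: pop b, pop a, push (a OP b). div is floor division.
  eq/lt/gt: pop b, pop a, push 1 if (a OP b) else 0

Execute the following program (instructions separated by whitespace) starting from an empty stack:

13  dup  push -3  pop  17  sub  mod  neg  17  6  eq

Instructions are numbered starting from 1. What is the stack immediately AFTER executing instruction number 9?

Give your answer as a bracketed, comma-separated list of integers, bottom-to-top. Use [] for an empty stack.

Answer: [3, 17]

Derivation:
Step 1 ('13'): [13]
Step 2 ('dup'): [13, 13]
Step 3 ('push -3'): [13, 13, -3]
Step 4 ('pop'): [13, 13]
Step 5 ('17'): [13, 13, 17]
Step 6 ('sub'): [13, -4]
Step 7 ('mod'): [-3]
Step 8 ('neg'): [3]
Step 9 ('17'): [3, 17]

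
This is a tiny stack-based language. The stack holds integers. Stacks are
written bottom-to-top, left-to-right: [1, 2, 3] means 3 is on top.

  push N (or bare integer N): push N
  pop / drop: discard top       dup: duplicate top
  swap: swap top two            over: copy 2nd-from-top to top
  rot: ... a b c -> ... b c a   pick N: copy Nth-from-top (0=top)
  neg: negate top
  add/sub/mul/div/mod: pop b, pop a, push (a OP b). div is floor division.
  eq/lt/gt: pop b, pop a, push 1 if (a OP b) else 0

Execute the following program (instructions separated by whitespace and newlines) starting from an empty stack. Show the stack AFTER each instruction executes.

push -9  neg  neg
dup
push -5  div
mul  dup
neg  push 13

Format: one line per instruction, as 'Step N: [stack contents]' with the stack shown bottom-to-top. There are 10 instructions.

Step 1: [-9]
Step 2: [9]
Step 3: [-9]
Step 4: [-9, -9]
Step 5: [-9, -9, -5]
Step 6: [-9, 1]
Step 7: [-9]
Step 8: [-9, -9]
Step 9: [-9, 9]
Step 10: [-9, 9, 13]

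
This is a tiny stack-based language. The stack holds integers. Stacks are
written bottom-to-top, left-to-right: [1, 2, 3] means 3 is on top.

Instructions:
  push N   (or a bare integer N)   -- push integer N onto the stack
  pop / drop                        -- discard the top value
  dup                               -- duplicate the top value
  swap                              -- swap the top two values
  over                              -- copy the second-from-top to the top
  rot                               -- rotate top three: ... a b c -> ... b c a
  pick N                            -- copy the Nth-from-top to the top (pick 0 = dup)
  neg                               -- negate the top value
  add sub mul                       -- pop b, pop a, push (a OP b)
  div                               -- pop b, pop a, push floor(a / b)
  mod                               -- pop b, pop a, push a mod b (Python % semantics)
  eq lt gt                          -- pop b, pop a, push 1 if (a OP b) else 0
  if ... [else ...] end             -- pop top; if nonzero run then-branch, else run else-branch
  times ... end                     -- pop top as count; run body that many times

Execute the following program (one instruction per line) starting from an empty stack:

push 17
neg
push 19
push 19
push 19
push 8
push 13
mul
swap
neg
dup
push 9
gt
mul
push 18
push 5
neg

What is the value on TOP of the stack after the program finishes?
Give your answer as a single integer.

After 'push 17': [17]
After 'neg': [-17]
After 'push 19': [-17, 19]
After 'push 19': [-17, 19, 19]
After 'push 19': [-17, 19, 19, 19]
After 'push 8': [-17, 19, 19, 19, 8]
After 'push 13': [-17, 19, 19, 19, 8, 13]
After 'mul': [-17, 19, 19, 19, 104]
After 'swap': [-17, 19, 19, 104, 19]
After 'neg': [-17, 19, 19, 104, -19]
After 'dup': [-17, 19, 19, 104, -19, -19]
After 'push 9': [-17, 19, 19, 104, -19, -19, 9]
After 'gt': [-17, 19, 19, 104, -19, 0]
After 'mul': [-17, 19, 19, 104, 0]
After 'push 18': [-17, 19, 19, 104, 0, 18]
After 'push 5': [-17, 19, 19, 104, 0, 18, 5]
After 'neg': [-17, 19, 19, 104, 0, 18, -5]

Answer: -5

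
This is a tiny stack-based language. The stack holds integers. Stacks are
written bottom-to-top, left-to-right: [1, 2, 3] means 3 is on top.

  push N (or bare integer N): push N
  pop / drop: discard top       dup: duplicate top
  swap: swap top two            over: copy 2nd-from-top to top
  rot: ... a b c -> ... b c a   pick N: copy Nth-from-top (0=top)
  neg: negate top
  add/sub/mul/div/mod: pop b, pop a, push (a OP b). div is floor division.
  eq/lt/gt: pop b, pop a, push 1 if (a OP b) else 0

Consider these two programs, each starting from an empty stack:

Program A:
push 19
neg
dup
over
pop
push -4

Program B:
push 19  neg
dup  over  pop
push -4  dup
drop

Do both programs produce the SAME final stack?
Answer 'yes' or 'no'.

Program A trace:
  After 'push 19': [19]
  After 'neg': [-19]
  After 'dup': [-19, -19]
  After 'over': [-19, -19, -19]
  After 'pop': [-19, -19]
  After 'push -4': [-19, -19, -4]
Program A final stack: [-19, -19, -4]

Program B trace:
  After 'push 19': [19]
  After 'neg': [-19]
  After 'dup': [-19, -19]
  After 'over': [-19, -19, -19]
  After 'pop': [-19, -19]
  After 'push -4': [-19, -19, -4]
  After 'dup': [-19, -19, -4, -4]
  After 'drop': [-19, -19, -4]
Program B final stack: [-19, -19, -4]
Same: yes

Answer: yes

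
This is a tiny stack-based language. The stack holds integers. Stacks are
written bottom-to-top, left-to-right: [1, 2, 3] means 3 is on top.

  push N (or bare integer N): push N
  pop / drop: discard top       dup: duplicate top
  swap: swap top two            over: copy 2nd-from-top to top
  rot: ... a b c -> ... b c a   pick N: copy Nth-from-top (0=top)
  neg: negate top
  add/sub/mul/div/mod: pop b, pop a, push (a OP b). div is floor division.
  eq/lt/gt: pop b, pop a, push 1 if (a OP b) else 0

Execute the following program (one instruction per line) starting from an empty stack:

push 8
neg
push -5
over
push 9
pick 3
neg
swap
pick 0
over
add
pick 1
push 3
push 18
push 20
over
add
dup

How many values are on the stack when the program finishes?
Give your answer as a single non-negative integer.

After 'push 8': stack = [8] (depth 1)
After 'neg': stack = [-8] (depth 1)
After 'push -5': stack = [-8, -5] (depth 2)
After 'over': stack = [-8, -5, -8] (depth 3)
After 'push 9': stack = [-8, -5, -8, 9] (depth 4)
After 'pick 3': stack = [-8, -5, -8, 9, -8] (depth 5)
After 'neg': stack = [-8, -5, -8, 9, 8] (depth 5)
After 'swap': stack = [-8, -5, -8, 8, 9] (depth 5)
After 'pick 0': stack = [-8, -5, -8, 8, 9, 9] (depth 6)
After 'over': stack = [-8, -5, -8, 8, 9, 9, 9] (depth 7)
After 'add': stack = [-8, -5, -8, 8, 9, 18] (depth 6)
After 'pick 1': stack = [-8, -5, -8, 8, 9, 18, 9] (depth 7)
After 'push 3': stack = [-8, -5, -8, 8, 9, 18, 9, 3] (depth 8)
After 'push 18': stack = [-8, -5, -8, 8, 9, 18, 9, 3, 18] (depth 9)
After 'push 20': stack = [-8, -5, -8, 8, 9, 18, 9, 3, 18, 20] (depth 10)
After 'over': stack = [-8, -5, -8, 8, 9, 18, 9, 3, 18, 20, 18] (depth 11)
After 'add': stack = [-8, -5, -8, 8, 9, 18, 9, 3, 18, 38] (depth 10)
After 'dup': stack = [-8, -5, -8, 8, 9, 18, 9, 3, 18, 38, 38] (depth 11)

Answer: 11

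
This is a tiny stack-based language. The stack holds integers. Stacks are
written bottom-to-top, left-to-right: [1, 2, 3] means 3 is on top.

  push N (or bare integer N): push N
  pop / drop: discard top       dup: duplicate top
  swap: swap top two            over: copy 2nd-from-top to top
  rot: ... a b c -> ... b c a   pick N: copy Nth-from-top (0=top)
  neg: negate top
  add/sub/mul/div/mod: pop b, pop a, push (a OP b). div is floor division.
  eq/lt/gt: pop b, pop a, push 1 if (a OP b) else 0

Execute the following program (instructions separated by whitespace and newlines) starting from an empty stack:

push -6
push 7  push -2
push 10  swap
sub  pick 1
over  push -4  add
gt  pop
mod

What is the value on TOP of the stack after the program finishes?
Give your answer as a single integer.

Answer: 7

Derivation:
After 'push -6': [-6]
After 'push 7': [-6, 7]
After 'push -2': [-6, 7, -2]
After 'push 10': [-6, 7, -2, 10]
After 'swap': [-6, 7, 10, -2]
After 'sub': [-6, 7, 12]
After 'pick 1': [-6, 7, 12, 7]
After 'over': [-6, 7, 12, 7, 12]
After 'push -4': [-6, 7, 12, 7, 12, -4]
After 'add': [-6, 7, 12, 7, 8]
After 'gt': [-6, 7, 12, 0]
After 'pop': [-6, 7, 12]
After 'mod': [-6, 7]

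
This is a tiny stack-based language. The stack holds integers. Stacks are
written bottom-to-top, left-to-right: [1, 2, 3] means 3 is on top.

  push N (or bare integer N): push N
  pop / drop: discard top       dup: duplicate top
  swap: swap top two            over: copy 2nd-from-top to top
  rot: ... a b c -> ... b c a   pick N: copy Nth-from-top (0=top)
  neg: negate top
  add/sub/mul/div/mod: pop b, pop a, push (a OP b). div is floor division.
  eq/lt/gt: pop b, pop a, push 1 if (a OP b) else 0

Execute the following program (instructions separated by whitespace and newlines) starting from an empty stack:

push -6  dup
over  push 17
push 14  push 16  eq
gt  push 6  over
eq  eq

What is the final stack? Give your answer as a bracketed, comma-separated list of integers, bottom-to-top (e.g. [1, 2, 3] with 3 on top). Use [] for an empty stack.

Answer: [-6, -6, -6, 0]

Derivation:
After 'push -6': [-6]
After 'dup': [-6, -6]
After 'over': [-6, -6, -6]
After 'push 17': [-6, -6, -6, 17]
After 'push 14': [-6, -6, -6, 17, 14]
After 'push 16': [-6, -6, -6, 17, 14, 16]
After 'eq': [-6, -6, -6, 17, 0]
After 'gt': [-6, -6, -6, 1]
After 'push 6': [-6, -6, -6, 1, 6]
After 'over': [-6, -6, -6, 1, 6, 1]
After 'eq': [-6, -6, -6, 1, 0]
After 'eq': [-6, -6, -6, 0]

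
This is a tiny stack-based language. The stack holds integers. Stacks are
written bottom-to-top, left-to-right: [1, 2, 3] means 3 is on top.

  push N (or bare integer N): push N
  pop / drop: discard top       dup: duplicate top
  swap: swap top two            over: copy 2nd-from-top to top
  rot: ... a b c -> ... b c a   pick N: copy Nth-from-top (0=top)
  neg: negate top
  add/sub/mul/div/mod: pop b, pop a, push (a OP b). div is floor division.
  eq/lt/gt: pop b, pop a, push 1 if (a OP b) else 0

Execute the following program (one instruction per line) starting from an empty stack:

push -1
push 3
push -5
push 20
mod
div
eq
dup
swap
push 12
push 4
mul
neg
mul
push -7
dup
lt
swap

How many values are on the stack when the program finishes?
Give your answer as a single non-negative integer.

Answer: 3

Derivation:
After 'push -1': stack = [-1] (depth 1)
After 'push 3': stack = [-1, 3] (depth 2)
After 'push -5': stack = [-1, 3, -5] (depth 3)
After 'push 20': stack = [-1, 3, -5, 20] (depth 4)
After 'mod': stack = [-1, 3, 15] (depth 3)
After 'div': stack = [-1, 0] (depth 2)
After 'eq': stack = [0] (depth 1)
After 'dup': stack = [0, 0] (depth 2)
After 'swap': stack = [0, 0] (depth 2)
After 'push 12': stack = [0, 0, 12] (depth 3)
After 'push 4': stack = [0, 0, 12, 4] (depth 4)
After 'mul': stack = [0, 0, 48] (depth 3)
After 'neg': stack = [0, 0, -48] (depth 3)
After 'mul': stack = [0, 0] (depth 2)
After 'push -7': stack = [0, 0, -7] (depth 3)
After 'dup': stack = [0, 0, -7, -7] (depth 4)
After 'lt': stack = [0, 0, 0] (depth 3)
After 'swap': stack = [0, 0, 0] (depth 3)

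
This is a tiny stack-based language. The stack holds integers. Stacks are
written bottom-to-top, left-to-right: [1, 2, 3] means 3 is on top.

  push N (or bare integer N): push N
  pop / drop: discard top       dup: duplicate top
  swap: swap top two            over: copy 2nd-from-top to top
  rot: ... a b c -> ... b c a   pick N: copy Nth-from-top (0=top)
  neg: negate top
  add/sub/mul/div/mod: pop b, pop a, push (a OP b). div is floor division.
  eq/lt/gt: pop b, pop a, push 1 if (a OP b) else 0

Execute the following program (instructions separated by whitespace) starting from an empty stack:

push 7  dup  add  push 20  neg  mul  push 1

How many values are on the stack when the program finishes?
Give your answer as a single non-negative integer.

Answer: 2

Derivation:
After 'push 7': stack = [7] (depth 1)
After 'dup': stack = [7, 7] (depth 2)
After 'add': stack = [14] (depth 1)
After 'push 20': stack = [14, 20] (depth 2)
After 'neg': stack = [14, -20] (depth 2)
After 'mul': stack = [-280] (depth 1)
After 'push 1': stack = [-280, 1] (depth 2)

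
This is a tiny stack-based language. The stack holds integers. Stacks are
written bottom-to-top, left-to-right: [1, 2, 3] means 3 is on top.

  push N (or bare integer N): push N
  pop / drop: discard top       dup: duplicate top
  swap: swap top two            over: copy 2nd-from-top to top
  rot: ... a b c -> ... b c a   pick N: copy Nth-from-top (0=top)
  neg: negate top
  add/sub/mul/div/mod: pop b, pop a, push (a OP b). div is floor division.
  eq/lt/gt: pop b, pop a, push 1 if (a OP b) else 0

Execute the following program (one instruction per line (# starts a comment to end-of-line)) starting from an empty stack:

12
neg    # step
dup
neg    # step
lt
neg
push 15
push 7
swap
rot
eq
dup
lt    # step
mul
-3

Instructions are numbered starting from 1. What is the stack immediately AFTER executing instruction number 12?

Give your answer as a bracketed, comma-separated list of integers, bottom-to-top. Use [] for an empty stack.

Step 1 ('12'): [12]
Step 2 ('neg'): [-12]
Step 3 ('dup'): [-12, -12]
Step 4 ('neg'): [-12, 12]
Step 5 ('lt'): [1]
Step 6 ('neg'): [-1]
Step 7 ('push 15'): [-1, 15]
Step 8 ('push 7'): [-1, 15, 7]
Step 9 ('swap'): [-1, 7, 15]
Step 10 ('rot'): [7, 15, -1]
Step 11 ('eq'): [7, 0]
Step 12 ('dup'): [7, 0, 0]

Answer: [7, 0, 0]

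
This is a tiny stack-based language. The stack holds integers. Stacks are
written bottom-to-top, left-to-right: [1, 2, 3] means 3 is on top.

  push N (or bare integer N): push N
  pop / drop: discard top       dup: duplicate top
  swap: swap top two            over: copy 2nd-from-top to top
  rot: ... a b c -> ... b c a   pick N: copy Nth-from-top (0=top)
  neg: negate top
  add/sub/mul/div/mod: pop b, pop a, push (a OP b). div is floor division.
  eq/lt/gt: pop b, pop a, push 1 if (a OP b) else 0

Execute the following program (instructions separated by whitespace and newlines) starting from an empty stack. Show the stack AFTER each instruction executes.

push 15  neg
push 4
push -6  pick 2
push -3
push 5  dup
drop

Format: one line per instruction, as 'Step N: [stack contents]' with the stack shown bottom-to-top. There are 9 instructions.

Step 1: [15]
Step 2: [-15]
Step 3: [-15, 4]
Step 4: [-15, 4, -6]
Step 5: [-15, 4, -6, -15]
Step 6: [-15, 4, -6, -15, -3]
Step 7: [-15, 4, -6, -15, -3, 5]
Step 8: [-15, 4, -6, -15, -3, 5, 5]
Step 9: [-15, 4, -6, -15, -3, 5]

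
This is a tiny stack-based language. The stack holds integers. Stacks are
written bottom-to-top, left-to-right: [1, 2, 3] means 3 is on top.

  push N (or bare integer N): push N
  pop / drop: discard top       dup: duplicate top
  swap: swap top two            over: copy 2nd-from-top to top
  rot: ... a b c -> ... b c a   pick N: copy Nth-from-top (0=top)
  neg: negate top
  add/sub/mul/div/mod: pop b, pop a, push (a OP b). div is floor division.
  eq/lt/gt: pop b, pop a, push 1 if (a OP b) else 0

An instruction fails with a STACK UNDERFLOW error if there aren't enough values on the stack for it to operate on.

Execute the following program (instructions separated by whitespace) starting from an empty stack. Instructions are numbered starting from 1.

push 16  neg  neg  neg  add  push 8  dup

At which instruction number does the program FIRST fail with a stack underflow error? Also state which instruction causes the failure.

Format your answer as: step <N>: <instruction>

Answer: step 5: add

Derivation:
Step 1 ('push 16'): stack = [16], depth = 1
Step 2 ('neg'): stack = [-16], depth = 1
Step 3 ('neg'): stack = [16], depth = 1
Step 4 ('neg'): stack = [-16], depth = 1
Step 5 ('add'): needs 2 value(s) but depth is 1 — STACK UNDERFLOW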